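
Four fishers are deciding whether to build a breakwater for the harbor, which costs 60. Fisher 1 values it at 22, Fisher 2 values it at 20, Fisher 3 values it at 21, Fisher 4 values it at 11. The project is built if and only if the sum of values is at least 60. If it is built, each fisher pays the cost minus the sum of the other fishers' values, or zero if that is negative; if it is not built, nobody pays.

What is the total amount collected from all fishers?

Total value 74 ≥ cost 60, so it is built.
Fisher 1: others sum to 52; max(0, 60 - 52) = 8.
Fisher 2: others sum to 54; max(0, 60 - 54) = 6.
Fisher 3: others sum to 53; max(0, 60 - 53) = 7.
Fisher 4: others sum to 63; max(0, 60 - 63) = 0.
Total collected = 8 + 6 + 7 + 0 = 21.

21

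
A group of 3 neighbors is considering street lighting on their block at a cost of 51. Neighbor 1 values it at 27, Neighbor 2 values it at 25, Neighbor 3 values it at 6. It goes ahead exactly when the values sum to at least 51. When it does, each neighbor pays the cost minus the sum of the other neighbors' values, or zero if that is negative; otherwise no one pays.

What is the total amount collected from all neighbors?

38

Total value 58 ≥ cost 51, so it is built.
Neighbor 1: others sum to 31; max(0, 51 - 31) = 20.
Neighbor 2: others sum to 33; max(0, 51 - 33) = 18.
Neighbor 3: others sum to 52; max(0, 51 - 52) = 0.
Total collected = 20 + 18 + 0 = 38.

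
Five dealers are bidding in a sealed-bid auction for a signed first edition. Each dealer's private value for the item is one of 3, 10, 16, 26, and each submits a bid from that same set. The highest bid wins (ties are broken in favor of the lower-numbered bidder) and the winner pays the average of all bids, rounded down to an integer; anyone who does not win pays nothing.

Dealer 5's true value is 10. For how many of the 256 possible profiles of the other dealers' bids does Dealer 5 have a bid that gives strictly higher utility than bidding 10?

Others bid (3, 3, 3, 10): truth gives 0; bid 16 gives 3 > 0. Violating.
Others bid (3, 3, 10, 3): truth gives 0; bid 16 gives 3 > 0. Violating.
Others bid (3, 3, 10, 10): truth gives 0; bid 16 gives 2 > 0. Violating.
Others bid (3, 10, 3, 3): truth gives 0; bid 16 gives 3 > 0. Violating.
Others bid (3, 3, 3, 3): truth gives 6; no alternative beats it.
Others bid (3, 3, 3, 16): truth gives 0; no alternative beats it.
(Checking all 256 profiles: 14 have a profitable deviation, 242 do not.)

14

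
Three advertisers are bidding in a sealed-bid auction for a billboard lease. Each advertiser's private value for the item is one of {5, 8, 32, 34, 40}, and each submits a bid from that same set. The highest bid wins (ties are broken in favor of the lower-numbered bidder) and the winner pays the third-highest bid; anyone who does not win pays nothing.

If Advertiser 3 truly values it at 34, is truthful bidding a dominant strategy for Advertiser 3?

Consider the case where Advertiser 1 bids 5 and Advertiser 2 bids 34.
Truthful bid 34: loses, pays 0, utility 0.
Bid 40 instead: wins, pays 5, utility 34 - 5 = 29.
Since 29 > 0, bidding 40 is strictly better here, so truthful bidding is not dominant.

No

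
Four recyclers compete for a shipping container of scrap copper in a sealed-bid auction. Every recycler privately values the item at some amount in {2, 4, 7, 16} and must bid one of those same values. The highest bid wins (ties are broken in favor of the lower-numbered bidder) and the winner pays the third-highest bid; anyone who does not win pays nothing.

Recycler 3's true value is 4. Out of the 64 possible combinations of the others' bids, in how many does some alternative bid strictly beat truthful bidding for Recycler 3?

Others bid (2, 2, 7): truth gives 0; bid 7 gives 2 > 0. Violating.
Others bid (2, 2, 16): truth gives 0; bid 16 gives 2 > 0. Violating.
Others bid (2, 4, 2): truth gives 0; bid 7 gives 2 > 0. Violating.
Others bid (2, 7, 2): truth gives 0; bid 16 gives 2 > 0. Violating.
Others bid (2, 2, 2): truth gives 2; no alternative beats it.
Others bid (2, 2, 4): truth gives 2; no alternative beats it.
(Checking all 64 profiles: 6 have a profitable deviation, 58 do not.)

6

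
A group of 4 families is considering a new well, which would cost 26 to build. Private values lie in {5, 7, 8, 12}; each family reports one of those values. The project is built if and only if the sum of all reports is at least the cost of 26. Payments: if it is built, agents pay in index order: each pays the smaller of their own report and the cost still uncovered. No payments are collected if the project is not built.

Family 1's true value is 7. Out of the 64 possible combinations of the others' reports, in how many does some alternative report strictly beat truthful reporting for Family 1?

Others report (5, 5, 12): truth gives 0; report 5 gives 2 > 0. Violating.
Others report (5, 7, 12): truth gives 0; report 5 gives 2 > 0. Violating.
Others report (5, 8, 8): truth gives 0; report 5 gives 2 > 0. Violating.
Others report (5, 8, 12): truth gives 0; report 5 gives 2 > 0. Violating.
Others report (5, 5, 5): truth gives 0; no alternative beats it.
Others report (5, 5, 7): truth gives 0; no alternative beats it.
(Checking all 64 profiles: 48 have a profitable deviation, 16 do not.)

48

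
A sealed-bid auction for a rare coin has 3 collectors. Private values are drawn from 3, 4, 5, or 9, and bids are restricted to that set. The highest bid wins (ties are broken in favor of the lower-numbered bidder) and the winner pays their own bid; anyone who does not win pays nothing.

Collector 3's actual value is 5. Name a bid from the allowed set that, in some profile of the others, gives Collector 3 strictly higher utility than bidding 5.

Suppose Collector 1 bids 3 and Collector 2 bids 3.
Bid 5: wins, pays 5, utility 5 - 5 = 0.
Bid 4: wins, pays 4, utility 5 - 4 = 1.
So bidding 4 beats truth here (1 > 0).

4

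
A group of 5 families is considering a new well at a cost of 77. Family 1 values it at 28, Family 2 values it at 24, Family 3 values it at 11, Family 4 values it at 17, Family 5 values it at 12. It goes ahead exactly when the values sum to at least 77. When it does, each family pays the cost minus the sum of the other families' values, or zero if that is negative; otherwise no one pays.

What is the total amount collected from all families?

24

Total value 92 ≥ cost 77, so it is built.
Family 1: others sum to 64; max(0, 77 - 64) = 13.
Family 2: others sum to 68; max(0, 77 - 68) = 9.
Family 3: others sum to 81; max(0, 77 - 81) = 0.
Family 4: others sum to 75; max(0, 77 - 75) = 2.
Family 5: others sum to 80; max(0, 77 - 80) = 0.
Total collected = 13 + 9 + 0 + 2 + 0 = 24.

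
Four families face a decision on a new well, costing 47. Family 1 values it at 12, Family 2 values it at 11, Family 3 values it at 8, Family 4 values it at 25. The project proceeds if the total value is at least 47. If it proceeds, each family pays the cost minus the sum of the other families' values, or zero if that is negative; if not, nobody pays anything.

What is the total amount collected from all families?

Total value 56 ≥ cost 47, so it is built.
Family 1: others sum to 44; max(0, 47 - 44) = 3.
Family 2: others sum to 45; max(0, 47 - 45) = 2.
Family 3: others sum to 48; max(0, 47 - 48) = 0.
Family 4: others sum to 31; max(0, 47 - 31) = 16.
Total collected = 3 + 2 + 0 + 16 = 21.

21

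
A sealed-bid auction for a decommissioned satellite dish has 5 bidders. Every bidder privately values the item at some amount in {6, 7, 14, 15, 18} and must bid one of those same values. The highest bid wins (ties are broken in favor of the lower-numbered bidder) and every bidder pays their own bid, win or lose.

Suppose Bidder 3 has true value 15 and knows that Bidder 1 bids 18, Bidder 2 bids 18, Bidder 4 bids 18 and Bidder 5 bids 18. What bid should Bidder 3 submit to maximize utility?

Bid 6: loses but pays 6, utility -6.
Bid 7: loses but pays 7, utility -7.
Bid 14: loses but pays 14, utility -14.
Bid 15: loses but pays 15, utility -15.
Bid 18: loses but pays 18, utility -18.
The best choice is 6 with utility -6.

6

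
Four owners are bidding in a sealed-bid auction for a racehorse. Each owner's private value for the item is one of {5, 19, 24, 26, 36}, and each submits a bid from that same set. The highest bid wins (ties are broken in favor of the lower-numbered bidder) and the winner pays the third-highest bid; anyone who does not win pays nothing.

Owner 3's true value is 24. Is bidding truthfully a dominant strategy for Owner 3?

Consider the case where Owner 1 bids 5, Owner 2 bids 5 and Owner 4 bids 26.
Truthful bid 24: loses, pays 0, utility 0.
Bid 26 instead: wins, pays 5, utility 24 - 5 = 19.
Since 19 > 0, bidding 26 is strictly better here, so truthful bidding is not dominant.

No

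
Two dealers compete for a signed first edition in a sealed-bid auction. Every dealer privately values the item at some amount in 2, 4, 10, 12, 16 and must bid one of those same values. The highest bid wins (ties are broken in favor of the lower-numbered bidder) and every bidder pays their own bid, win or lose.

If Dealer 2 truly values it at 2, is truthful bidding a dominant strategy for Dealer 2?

Check each profile of the others' bids and compare truth against every alternative bid.
Others bid (4): truth gives -2, best alternative gives -4.
Others bid (10): truth gives -2, best alternative gives -4.
Others bid (12): truth gives -2, best alternative gives -4.
Others bid (16): truth gives -2, best alternative gives -4.
Others bid (2): truth gives -2, best alternative gives -2.
In every case the truthful bid is at least as good as any alternative, so it is a dominant strategy.

Yes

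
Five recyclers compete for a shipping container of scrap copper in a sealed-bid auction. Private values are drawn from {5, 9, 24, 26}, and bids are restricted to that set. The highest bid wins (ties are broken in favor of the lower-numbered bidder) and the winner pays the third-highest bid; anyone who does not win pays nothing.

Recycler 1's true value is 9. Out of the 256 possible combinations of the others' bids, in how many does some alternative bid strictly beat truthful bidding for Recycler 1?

8

Others bid (5, 5, 5, 24): truth gives 0; bid 24 gives 4 > 0. Violating.
Others bid (5, 5, 5, 26): truth gives 0; bid 26 gives 4 > 0. Violating.
Others bid (5, 5, 24, 5): truth gives 0; bid 24 gives 4 > 0. Violating.
Others bid (5, 5, 26, 5): truth gives 0; bid 26 gives 4 > 0. Violating.
Others bid (5, 5, 5, 5): truth gives 4; no alternative beats it.
Others bid (5, 5, 5, 9): truth gives 4; no alternative beats it.
(Checking all 256 profiles: 8 have a profitable deviation, 248 do not.)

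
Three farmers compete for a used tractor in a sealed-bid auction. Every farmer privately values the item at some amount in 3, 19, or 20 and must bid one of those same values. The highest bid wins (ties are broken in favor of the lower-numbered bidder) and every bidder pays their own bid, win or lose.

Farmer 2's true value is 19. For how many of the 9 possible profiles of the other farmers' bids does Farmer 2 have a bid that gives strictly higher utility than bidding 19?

7

Others bid (3, 20): truth gives -19; bid 20 gives -1 > -19. Violating.
Others bid (19, 3): truth gives -19; bid 20 gives -1 > -19. Violating.
Others bid (19, 19): truth gives -19; bid 20 gives -1 > -19. Violating.
Others bid (19, 20): truth gives -19; bid 20 gives -1 > -19. Violating.
Others bid (3, 3): truth gives 0; no alternative beats it.
Others bid (3, 19): truth gives 0; no alternative beats it.
(Checking all 9 profiles: 7 have a profitable deviation, 2 do not.)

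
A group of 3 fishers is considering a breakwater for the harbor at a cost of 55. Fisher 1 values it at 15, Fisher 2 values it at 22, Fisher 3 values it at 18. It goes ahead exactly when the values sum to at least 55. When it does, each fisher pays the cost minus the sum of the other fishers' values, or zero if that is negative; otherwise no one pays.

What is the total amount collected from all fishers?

55

Total value 55 ≥ cost 55, so it is built.
Fisher 1: others sum to 40; max(0, 55 - 40) = 15.
Fisher 2: others sum to 33; max(0, 55 - 33) = 22.
Fisher 3: others sum to 37; max(0, 55 - 37) = 18.
Total collected = 15 + 22 + 18 = 55.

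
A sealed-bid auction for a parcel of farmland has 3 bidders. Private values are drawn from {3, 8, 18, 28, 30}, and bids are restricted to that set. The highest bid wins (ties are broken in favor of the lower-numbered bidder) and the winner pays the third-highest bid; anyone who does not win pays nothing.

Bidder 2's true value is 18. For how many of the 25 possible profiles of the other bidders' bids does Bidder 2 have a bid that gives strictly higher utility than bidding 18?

Others bid (3, 28): truth gives 0; bid 28 gives 15 > 0. Violating.
Others bid (3, 30): truth gives 0; bid 30 gives 15 > 0. Violating.
Others bid (8, 28): truth gives 0; bid 28 gives 10 > 0. Violating.
Others bid (8, 30): truth gives 0; bid 30 gives 10 > 0. Violating.
Others bid (3, 3): truth gives 15; no alternative beats it.
Others bid (3, 8): truth gives 15; no alternative beats it.
(Checking all 25 profiles: 8 have a profitable deviation, 17 do not.)

8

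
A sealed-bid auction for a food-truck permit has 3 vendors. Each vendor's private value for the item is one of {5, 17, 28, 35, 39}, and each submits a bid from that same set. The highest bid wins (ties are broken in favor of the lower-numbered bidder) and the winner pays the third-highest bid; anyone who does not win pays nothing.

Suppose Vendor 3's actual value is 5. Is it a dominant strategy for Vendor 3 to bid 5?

Check each profile of the others' bids and compare truth against every alternative bid.
Others bid (5, 5): truth gives 0, best alternative gives 0.
Others bid (5, 17): truth gives 0, best alternative gives 0.
Others bid (5, 28): truth gives 0, best alternative gives 0.
Others bid (5, 35): truth gives 0, best alternative gives 0.
Others bid (5, 39): truth gives 0, best alternative gives 0.
Others bid (17, 5): truth gives 0, best alternative gives 0.
(Remaining 19 profiles checked similarly; truth is weakly best in each.)
In every case the truthful bid is at least as good as any alternative, so it is a dominant strategy.

Yes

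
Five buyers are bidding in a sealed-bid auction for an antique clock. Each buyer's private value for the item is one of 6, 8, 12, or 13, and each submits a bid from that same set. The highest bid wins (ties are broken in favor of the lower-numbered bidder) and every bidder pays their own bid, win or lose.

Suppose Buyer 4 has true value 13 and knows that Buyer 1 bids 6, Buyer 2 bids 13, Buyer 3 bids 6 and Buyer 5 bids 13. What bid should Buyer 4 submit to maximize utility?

6

Bid 6: loses but pays 6, utility -6.
Bid 8: loses but pays 8, utility -8.
Bid 12: loses but pays 12, utility -12.
Bid 13: loses but pays 13, utility -13.
The best choice is 6 with utility -6.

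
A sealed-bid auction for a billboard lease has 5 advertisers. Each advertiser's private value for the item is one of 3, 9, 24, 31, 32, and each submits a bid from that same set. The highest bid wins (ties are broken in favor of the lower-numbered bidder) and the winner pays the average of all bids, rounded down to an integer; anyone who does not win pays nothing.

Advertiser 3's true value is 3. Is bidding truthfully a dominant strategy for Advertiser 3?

Check each profile of the others' bids and compare truth against every alternative bid.
Others bid (3, 3, 9, 9): truth gives 0, best alternative gives -3.
Others bid (3, 3, 3, 9): truth gives 0, best alternative gives -2.
Others bid (3, 3, 9, 3): truth gives 0, best alternative gives -2.
Others bid (3, 3, 3, 3): truth gives 0, best alternative gives -1.
Others bid (3, 3, 3, 24): truth gives 0, best alternative gives 0.
Others bid (3, 3, 3, 31): truth gives 0, best alternative gives 0.
(Remaining 619 profiles checked similarly; truth is weakly best in each.)
In every case the truthful bid is at least as good as any alternative, so it is a dominant strategy.

Yes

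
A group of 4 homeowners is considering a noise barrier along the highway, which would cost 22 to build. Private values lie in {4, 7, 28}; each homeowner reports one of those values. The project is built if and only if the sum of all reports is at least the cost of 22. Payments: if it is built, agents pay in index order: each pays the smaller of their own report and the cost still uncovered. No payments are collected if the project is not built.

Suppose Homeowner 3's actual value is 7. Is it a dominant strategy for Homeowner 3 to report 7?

No

Consider the case where Homeowner 1 reports 4, Homeowner 2 reports 4 and Homeowner 4 reports 28.
Truthful report 7: project built, pays 7, utility 7 - 7 = 0.
Report 4 instead: project built, pays 4, utility 7 - 4 = 3.
Since 3 > 0, reporting 4 is strictly better here, so truthful reporting is not dominant.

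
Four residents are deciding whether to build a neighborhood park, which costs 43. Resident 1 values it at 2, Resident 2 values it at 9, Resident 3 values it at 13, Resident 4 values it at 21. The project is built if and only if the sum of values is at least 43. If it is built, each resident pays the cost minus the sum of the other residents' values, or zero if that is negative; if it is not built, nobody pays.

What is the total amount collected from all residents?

Total value 45 ≥ cost 43, so it is built.
Resident 1: others sum to 43; max(0, 43 - 43) = 0.
Resident 2: others sum to 36; max(0, 43 - 36) = 7.
Resident 3: others sum to 32; max(0, 43 - 32) = 11.
Resident 4: others sum to 24; max(0, 43 - 24) = 19.
Total collected = 0 + 7 + 11 + 19 = 37.

37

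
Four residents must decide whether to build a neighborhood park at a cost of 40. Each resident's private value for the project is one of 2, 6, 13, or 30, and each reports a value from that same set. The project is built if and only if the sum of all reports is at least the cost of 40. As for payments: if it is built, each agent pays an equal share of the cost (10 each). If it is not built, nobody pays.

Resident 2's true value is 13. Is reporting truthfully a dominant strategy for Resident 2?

Consider the case where Resident 1 reports 2, Resident 3 reports 2 and Resident 4 reports 6.
Truthful report 13: project not built, utility 0.
Report 30 instead: project built, pays 10, utility 13 - 10 = 3.
Since 3 > 0, reporting 30 is strictly better here, so truthful reporting is not dominant.

No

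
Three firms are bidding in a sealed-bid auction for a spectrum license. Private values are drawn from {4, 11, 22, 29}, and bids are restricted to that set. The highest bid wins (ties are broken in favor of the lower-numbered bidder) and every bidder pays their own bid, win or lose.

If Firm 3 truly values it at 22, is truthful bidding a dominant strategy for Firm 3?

No

Consider the case where Firm 1 bids 4 and Firm 2 bids 4.
Truthful bid 22: wins, pays 22, utility 22 - 22 = 0.
Bid 11 instead: wins, pays 11, utility 22 - 11 = 11.
Since 11 > 0, bidding 11 is strictly better here, so truthful bidding is not dominant.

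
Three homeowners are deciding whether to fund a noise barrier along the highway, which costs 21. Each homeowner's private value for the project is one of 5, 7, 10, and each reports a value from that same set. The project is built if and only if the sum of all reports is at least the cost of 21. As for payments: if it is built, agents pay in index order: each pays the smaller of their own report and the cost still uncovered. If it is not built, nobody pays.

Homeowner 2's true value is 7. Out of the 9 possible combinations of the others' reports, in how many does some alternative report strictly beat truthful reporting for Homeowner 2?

Others report (7, 10): truth gives 0; report 5 gives 2 > 0. Violating.
Others report (10, 7): truth gives 0; report 5 gives 2 > 0. Violating.
Others report (10, 10): truth gives 0; report 5 gives 2 > 0. Violating.
Others report (5, 5): truth gives 0; no alternative beats it.
Others report (5, 7): truth gives 0; no alternative beats it.
(Checking all 9 profiles: 3 have a profitable deviation, 6 do not.)

3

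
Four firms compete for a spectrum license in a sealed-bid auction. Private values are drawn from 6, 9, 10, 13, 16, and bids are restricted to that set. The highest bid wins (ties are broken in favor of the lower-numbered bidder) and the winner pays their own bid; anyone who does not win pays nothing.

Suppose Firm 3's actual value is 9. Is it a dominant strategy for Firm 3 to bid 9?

Yes

Check each profile of the others' bids and compare truth against every alternative bid.
Others bid (6, 6, 6): truth gives 0, best alternative gives 0.
Others bid (6, 6, 9): truth gives 0, best alternative gives 0.
Others bid (6, 6, 10): truth gives 0, best alternative gives 0.
Others bid (6, 6, 13): truth gives 0, best alternative gives 0.
Others bid (6, 6, 16): truth gives 0, best alternative gives 0.
Others bid (6, 9, 6): truth gives 0, best alternative gives 0.
(Remaining 119 profiles checked similarly; truth is weakly best in each.)
In every case the truthful bid is at least as good as any alternative, so it is a dominant strategy.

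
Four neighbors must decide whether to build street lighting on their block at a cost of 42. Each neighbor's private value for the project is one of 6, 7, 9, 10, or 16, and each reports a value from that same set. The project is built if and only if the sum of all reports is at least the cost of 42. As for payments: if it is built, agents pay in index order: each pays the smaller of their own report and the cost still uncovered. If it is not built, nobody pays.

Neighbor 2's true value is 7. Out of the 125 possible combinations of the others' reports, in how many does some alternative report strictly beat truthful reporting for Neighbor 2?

16

Others report (6, 16, 16): truth gives 0; report 6 gives 1 > 0. Violating.
Others report (7, 16, 16): truth gives 0; report 6 gives 1 > 0. Violating.
Others report (9, 16, 16): truth gives 0; report 6 gives 1 > 0. Violating.
Others report (10, 10, 16): truth gives 0; report 6 gives 1 > 0. Violating.
Others report (6, 6, 6): truth gives 0; no alternative beats it.
Others report (6, 6, 7): truth gives 0; no alternative beats it.
(Checking all 125 profiles: 16 have a profitable deviation, 109 do not.)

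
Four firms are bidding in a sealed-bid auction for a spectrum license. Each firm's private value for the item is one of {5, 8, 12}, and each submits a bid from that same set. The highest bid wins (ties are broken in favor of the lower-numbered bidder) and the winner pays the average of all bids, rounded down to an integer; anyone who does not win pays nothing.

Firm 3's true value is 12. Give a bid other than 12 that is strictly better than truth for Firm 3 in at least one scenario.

8

Suppose Firm 1 bids 5, Firm 2 bids 5 and Firm 4 bids 5.
Bid 12: wins, pays 6, utility 12 - 6 = 6.
Bid 8: wins, pays 5, utility 12 - 5 = 7.
So bidding 8 beats truth here (7 > 6).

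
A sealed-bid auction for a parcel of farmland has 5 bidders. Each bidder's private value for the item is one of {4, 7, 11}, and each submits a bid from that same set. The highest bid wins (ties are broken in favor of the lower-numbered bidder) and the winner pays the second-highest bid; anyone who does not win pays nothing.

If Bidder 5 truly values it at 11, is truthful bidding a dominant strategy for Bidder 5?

Yes

Check each profile of the others' bids and compare truth against every alternative bid.
Others bid (4, 4, 4, 7): truth gives 4, best alternative gives 0.
Others bid (4, 4, 7, 4): truth gives 4, best alternative gives 0.
Others bid (4, 4, 7, 7): truth gives 4, best alternative gives 0.
Others bid (4, 7, 4, 4): truth gives 4, best alternative gives 0.
Others bid (4, 7, 4, 7): truth gives 4, best alternative gives 0.
Others bid (4, 7, 7, 4): truth gives 4, best alternative gives 0.
(Remaining 75 profiles checked similarly; truth is weakly best in each.)
In every case the truthful bid is at least as good as any alternative, so it is a dominant strategy.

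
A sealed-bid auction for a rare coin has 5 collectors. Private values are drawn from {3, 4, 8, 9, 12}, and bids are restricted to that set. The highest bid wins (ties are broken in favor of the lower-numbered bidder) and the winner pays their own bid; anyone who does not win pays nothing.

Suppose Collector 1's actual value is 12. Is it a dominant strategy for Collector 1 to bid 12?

Consider the case where Collector 2 bids 3, Collector 3 bids 3, Collector 4 bids 3 and Collector 5 bids 3.
Truthful bid 12: wins, pays 12, utility 12 - 12 = 0.
Bid 3 instead: wins, pays 3, utility 12 - 3 = 9.
Since 9 > 0, bidding 3 is strictly better here, so truthful bidding is not dominant.

No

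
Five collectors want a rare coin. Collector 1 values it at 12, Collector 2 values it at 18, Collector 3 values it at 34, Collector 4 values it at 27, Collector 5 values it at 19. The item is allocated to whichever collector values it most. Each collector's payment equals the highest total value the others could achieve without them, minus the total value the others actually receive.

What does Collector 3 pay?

27

Collector 3 has the highest value and receives the item.
Without Collector 3, the item would go to the next-highest value, 27, so the others could achieve 27.
With Collector 3 present and winning, the others receive nothing, so their total is 0.
Payment = 27 - 0 = 27.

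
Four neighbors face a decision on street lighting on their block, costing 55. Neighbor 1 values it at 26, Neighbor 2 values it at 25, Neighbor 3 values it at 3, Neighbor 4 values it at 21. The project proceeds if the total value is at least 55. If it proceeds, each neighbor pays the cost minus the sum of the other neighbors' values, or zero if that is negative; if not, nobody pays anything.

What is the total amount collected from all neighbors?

Total value 75 ≥ cost 55, so it is built.
Neighbor 1: others sum to 49; max(0, 55 - 49) = 6.
Neighbor 2: others sum to 50; max(0, 55 - 50) = 5.
Neighbor 3: others sum to 72; max(0, 55 - 72) = 0.
Neighbor 4: others sum to 54; max(0, 55 - 54) = 1.
Total collected = 6 + 5 + 0 + 1 = 12.

12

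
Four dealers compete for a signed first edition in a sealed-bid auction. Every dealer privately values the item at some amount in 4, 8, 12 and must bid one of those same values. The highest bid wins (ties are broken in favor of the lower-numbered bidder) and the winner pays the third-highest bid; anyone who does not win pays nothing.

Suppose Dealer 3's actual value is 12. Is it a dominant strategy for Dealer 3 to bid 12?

Check each profile of the others' bids and compare truth against every alternative bid.
Others bid (4, 4, 12): truth gives 8, best alternative gives 0.
Others bid (4, 8, 4): truth gives 8, best alternative gives 0.
Others bid (8, 4, 4): truth gives 8, best alternative gives 0.
Others bid (4, 8, 8): truth gives 4, best alternative gives 0.
Others bid (4, 8, 12): truth gives 4, best alternative gives 0.
Others bid (8, 4, 8): truth gives 4, best alternative gives 0.
(Remaining 21 profiles checked similarly; truth is weakly best in each.)
In every case the truthful bid is at least as good as any alternative, so it is a dominant strategy.

Yes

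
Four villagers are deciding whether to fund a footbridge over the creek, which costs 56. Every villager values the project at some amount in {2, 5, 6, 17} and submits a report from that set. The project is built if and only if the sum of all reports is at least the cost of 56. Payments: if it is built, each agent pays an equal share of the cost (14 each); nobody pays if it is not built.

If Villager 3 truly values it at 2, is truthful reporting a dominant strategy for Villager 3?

Check each profile of the others' reports and compare truth against every alternative report.
Others report (17, 17, 17): truth gives 0, best alternative gives -12.
Others report (2, 2, 2): truth gives 0, best alternative gives 0.
Others report (2, 2, 5): truth gives 0, best alternative gives 0.
Others report (2, 2, 6): truth gives 0, best alternative gives 0.
Others report (2, 2, 17): truth gives 0, best alternative gives 0.
Others report (2, 5, 2): truth gives 0, best alternative gives 0.
(Remaining 58 profiles checked similarly; truth is weakly best in each.)
In every case the truthful report is at least as good as any alternative, so it is a dominant strategy.

Yes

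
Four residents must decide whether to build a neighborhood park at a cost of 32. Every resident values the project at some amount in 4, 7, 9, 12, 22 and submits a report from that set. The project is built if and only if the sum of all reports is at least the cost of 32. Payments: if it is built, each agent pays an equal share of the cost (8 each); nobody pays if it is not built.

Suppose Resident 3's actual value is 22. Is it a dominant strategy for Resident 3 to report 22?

Yes

Check each profile of the others' reports and compare truth against every alternative report.
Others report (4, 4, 4): truth gives 14, best alternative gives 0.
Others report (4, 4, 7): truth gives 14, best alternative gives 0.
Others report (4, 4, 9): truth gives 14, best alternative gives 0.
Others report (4, 7, 4): truth gives 14, best alternative gives 0.
Others report (4, 7, 7): truth gives 14, best alternative gives 0.
Others report (4, 9, 4): truth gives 14, best alternative gives 0.
(Remaining 119 profiles checked similarly; truth is weakly best in each.)
In every case the truthful report is at least as good as any alternative, so it is a dominant strategy.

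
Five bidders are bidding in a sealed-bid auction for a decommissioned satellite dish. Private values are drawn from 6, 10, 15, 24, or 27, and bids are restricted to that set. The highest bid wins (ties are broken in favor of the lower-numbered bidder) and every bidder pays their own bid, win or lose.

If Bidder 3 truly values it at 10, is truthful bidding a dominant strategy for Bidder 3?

Consider the case where Bidder 1 bids 6, Bidder 2 bids 6, Bidder 4 bids 6 and Bidder 5 bids 15.
Truthful bid 10: loses but pays 10, utility -10.
Bid 6 instead: loses but pays 6, utility -6.
Since -6 > -10, bidding 6 is strictly better here, so truthful bidding is not dominant.

No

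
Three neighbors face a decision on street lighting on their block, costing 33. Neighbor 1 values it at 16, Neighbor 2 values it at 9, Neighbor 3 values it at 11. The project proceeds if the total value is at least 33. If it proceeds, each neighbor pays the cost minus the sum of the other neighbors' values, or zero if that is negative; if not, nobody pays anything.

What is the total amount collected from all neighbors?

27

Total value 36 ≥ cost 33, so it is built.
Neighbor 1: others sum to 20; max(0, 33 - 20) = 13.
Neighbor 2: others sum to 27; max(0, 33 - 27) = 6.
Neighbor 3: others sum to 25; max(0, 33 - 25) = 8.
Total collected = 13 + 6 + 8 = 27.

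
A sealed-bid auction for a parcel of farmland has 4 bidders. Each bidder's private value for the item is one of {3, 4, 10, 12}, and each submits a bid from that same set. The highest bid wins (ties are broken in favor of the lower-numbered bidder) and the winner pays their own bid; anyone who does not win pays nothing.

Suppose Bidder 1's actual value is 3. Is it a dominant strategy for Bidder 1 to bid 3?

Yes

Check each profile of the others' bids and compare truth against every alternative bid.
Others bid (3, 3, 3): truth gives 0, best alternative gives -1.
Others bid (3, 3, 4): truth gives 0, best alternative gives -1.
Others bid (3, 4, 3): truth gives 0, best alternative gives -1.
Others bid (3, 4, 4): truth gives 0, best alternative gives -1.
Others bid (4, 3, 3): truth gives 0, best alternative gives -1.
Others bid (4, 3, 4): truth gives 0, best alternative gives -1.
(Remaining 58 profiles checked similarly; truth is weakly best in each.)
In every case the truthful bid is at least as good as any alternative, so it is a dominant strategy.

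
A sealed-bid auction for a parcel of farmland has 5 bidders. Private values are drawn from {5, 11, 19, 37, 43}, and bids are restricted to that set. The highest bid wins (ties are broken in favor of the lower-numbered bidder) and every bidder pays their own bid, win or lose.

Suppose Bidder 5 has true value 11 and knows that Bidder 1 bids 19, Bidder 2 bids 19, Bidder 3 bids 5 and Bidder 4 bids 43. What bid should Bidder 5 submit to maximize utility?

Bid 5: loses but pays 5, utility -5.
Bid 11: loses but pays 11, utility -11.
Bid 19: loses but pays 19, utility -19.
Bid 37: loses but pays 37, utility -37.
Bid 43: loses but pays 43, utility -43.
The best choice is 5 with utility -5.

5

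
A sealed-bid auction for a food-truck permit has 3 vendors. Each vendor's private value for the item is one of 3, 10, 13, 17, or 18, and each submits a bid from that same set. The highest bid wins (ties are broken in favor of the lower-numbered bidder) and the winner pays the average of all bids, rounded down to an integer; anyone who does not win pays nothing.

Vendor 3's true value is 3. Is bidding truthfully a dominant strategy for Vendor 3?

Yes

Check each profile of the others' bids and compare truth against every alternative bid.
Others bid (3, 3): truth gives 0, best alternative gives -2.
Others bid (3, 10): truth gives 0, best alternative gives 0.
Others bid (3, 13): truth gives 0, best alternative gives 0.
Others bid (3, 17): truth gives 0, best alternative gives 0.
Others bid (3, 18): truth gives 0, best alternative gives 0.
Others bid (10, 3): truth gives 0, best alternative gives 0.
(Remaining 19 profiles checked similarly; truth is weakly best in each.)
In every case the truthful bid is at least as good as any alternative, so it is a dominant strategy.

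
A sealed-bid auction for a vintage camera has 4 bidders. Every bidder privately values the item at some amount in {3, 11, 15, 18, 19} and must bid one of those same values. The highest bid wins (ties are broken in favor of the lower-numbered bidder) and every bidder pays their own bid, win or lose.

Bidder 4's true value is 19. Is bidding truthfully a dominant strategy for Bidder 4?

No

Consider the case where Bidder 1 bids 3, Bidder 2 bids 3 and Bidder 3 bids 3.
Truthful bid 19: wins, pays 19, utility 19 - 19 = 0.
Bid 11 instead: wins, pays 11, utility 19 - 11 = 8.
Since 8 > 0, bidding 11 is strictly better here, so truthful bidding is not dominant.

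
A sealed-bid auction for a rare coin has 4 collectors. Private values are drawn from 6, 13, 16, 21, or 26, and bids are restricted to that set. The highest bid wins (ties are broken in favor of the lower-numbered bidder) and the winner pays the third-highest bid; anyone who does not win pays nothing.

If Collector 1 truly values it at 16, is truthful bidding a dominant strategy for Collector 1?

Consider the case where Collector 2 bids 6, Collector 3 bids 6 and Collector 4 bids 21.
Truthful bid 16: loses, pays 0, utility 0.
Bid 21 instead: wins, pays 6, utility 16 - 6 = 10.
Since 10 > 0, bidding 21 is strictly better here, so truthful bidding is not dominant.

No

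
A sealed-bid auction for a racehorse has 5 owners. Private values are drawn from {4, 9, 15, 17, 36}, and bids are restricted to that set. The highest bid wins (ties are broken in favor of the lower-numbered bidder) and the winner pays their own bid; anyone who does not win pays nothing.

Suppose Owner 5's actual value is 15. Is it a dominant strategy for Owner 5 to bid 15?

Consider the case where Owner 1 bids 4, Owner 2 bids 4, Owner 3 bids 4 and Owner 4 bids 4.
Truthful bid 15: wins, pays 15, utility 15 - 15 = 0.
Bid 9 instead: wins, pays 9, utility 15 - 9 = 6.
Since 6 > 0, bidding 9 is strictly better here, so truthful bidding is not dominant.

No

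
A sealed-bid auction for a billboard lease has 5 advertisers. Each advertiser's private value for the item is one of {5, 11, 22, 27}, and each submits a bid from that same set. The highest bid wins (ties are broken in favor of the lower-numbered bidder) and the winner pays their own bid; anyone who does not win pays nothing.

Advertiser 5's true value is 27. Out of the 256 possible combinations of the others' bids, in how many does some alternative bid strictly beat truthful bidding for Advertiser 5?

Others bid (5, 5, 5, 5): truth gives 0; bid 11 gives 16 > 0. Violating.
Others bid (5, 5, 5, 11): truth gives 0; bid 22 gives 5 > 0. Violating.
Others bid (5, 5, 11, 5): truth gives 0; bid 22 gives 5 > 0. Violating.
Others bid (5, 5, 11, 11): truth gives 0; bid 22 gives 5 > 0. Violating.
Others bid (5, 5, 5, 22): truth gives 0; no alternative beats it.
Others bid (5, 5, 5, 27): truth gives 0; no alternative beats it.
(Checking all 256 profiles: 16 have a profitable deviation, 240 do not.)

16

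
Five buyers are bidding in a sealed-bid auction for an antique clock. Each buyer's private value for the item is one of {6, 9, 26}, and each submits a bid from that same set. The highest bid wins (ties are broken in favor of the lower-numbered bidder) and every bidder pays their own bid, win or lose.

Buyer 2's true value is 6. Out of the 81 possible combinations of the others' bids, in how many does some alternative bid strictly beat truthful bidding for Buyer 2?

Others bid (6, 6, 6, 6): truth gives -6; bid 9 gives -3 > -6. Violating.
Others bid (6, 6, 6, 9): truth gives -6; bid 9 gives -3 > -6. Violating.
Others bid (6, 6, 9, 6): truth gives -6; bid 9 gives -3 > -6. Violating.
Others bid (6, 6, 9, 9): truth gives -6; bid 9 gives -3 > -6. Violating.
Others bid (6, 6, 6, 26): truth gives -6; no alternative beats it.
Others bid (6, 6, 9, 26): truth gives -6; no alternative beats it.
(Checking all 81 profiles: 8 have a profitable deviation, 73 do not.)

8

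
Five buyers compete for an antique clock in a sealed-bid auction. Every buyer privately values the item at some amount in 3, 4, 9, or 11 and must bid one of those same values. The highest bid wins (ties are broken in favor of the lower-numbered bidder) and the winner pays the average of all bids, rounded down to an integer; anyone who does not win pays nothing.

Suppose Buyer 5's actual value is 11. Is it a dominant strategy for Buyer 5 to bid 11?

Consider the case where Buyer 1 bids 3, Buyer 2 bids 3, Buyer 3 bids 3 and Buyer 4 bids 3.
Truthful bid 11: wins, pays 4, utility 11 - 4 = 7.
Bid 4 instead: wins, pays 3, utility 11 - 3 = 8.
Since 8 > 7, bidding 4 is strictly better here, so truthful bidding is not dominant.

No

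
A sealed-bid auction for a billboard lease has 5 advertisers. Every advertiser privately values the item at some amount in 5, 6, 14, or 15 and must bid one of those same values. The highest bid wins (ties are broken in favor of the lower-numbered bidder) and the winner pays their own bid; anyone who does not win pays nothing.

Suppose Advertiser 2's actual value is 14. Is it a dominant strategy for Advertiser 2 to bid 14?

Consider the case where Advertiser 1 bids 5, Advertiser 3 bids 5, Advertiser 4 bids 5 and Advertiser 5 bids 5.
Truthful bid 14: wins, pays 14, utility 14 - 14 = 0.
Bid 6 instead: wins, pays 6, utility 14 - 6 = 8.
Since 8 > 0, bidding 6 is strictly better here, so truthful bidding is not dominant.

No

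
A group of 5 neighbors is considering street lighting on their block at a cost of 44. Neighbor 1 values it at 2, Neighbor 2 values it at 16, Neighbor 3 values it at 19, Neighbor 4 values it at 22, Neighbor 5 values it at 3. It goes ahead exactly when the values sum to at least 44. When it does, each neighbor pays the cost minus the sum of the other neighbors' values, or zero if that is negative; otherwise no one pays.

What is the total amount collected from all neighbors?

5

Total value 62 ≥ cost 44, so it is built.
Neighbor 1: others sum to 60; max(0, 44 - 60) = 0.
Neighbor 2: others sum to 46; max(0, 44 - 46) = 0.
Neighbor 3: others sum to 43; max(0, 44 - 43) = 1.
Neighbor 4: others sum to 40; max(0, 44 - 40) = 4.
Neighbor 5: others sum to 59; max(0, 44 - 59) = 0.
Total collected = 0 + 0 + 1 + 4 + 0 = 5.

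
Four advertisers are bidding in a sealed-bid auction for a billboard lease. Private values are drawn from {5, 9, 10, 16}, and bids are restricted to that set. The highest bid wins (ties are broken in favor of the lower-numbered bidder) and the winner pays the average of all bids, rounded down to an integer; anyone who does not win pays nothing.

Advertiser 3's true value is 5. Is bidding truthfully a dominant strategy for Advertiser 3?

Yes

Check each profile of the others' bids and compare truth against every alternative bid.
Others bid (5, 5, 9): truth gives 0, best alternative gives -2.
Others bid (5, 5, 5): truth gives 0, best alternative gives -1.
Others bid (5, 5, 10): truth gives 0, best alternative gives 0.
Others bid (5, 5, 16): truth gives 0, best alternative gives 0.
Others bid (5, 9, 5): truth gives 0, best alternative gives 0.
Others bid (5, 9, 9): truth gives 0, best alternative gives 0.
(Remaining 58 profiles checked similarly; truth is weakly best in each.)
In every case the truthful bid is at least as good as any alternative, so it is a dominant strategy.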